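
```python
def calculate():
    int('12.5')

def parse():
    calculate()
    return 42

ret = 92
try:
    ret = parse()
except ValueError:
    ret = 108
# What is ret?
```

Step-by-step execution trace:
1. ret starts at 92.
2. try: `parse()` calls `calculate()`.
3. `calculate()` evaluates `int('12.5')`, which raises ValueError; it propagates through parse (uncaught).
4. `return 42` in parse is not reached; the assignment to ret does not complete.
5. `except ValueError` matches → ret = 108.
Result: 108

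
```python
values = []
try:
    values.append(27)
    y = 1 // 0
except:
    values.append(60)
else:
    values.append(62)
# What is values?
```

Step-by-step execution trace:
1. try: `values.append(27)` → values = [27].
2. `y = 1 // 0` raises ZeroDivisionError.
3. bare `except` matches → `values.append(60)` → values = [27, 60].
4. `else` is skipped (an exception was raised).
Result: [27, 60]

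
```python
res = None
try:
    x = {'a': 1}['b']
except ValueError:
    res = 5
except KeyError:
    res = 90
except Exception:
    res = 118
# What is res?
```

Step-by-step execution trace:
1. `x = {'a': 1}['b']` raises KeyError.
2. `except ValueError` does not match KeyError; skipped.
3. `except KeyError` matches → res = 90.
4. Remaining except clauses are skipped.
Result: 90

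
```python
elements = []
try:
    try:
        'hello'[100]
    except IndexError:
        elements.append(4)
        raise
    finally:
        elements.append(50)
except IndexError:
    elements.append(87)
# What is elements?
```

Step-by-step execution trace:
1. Inner try: `'hello'[100]` raises IndexError.
2. Inner `except IndexError` matches → `elements.append(4)` → elements = [4].
3. bare `raise` re-raises IndexError.
4. Inner `finally` runs during unwinding: `elements.append(50)` → elements = [4, 50].
5. Outer `except IndexError` matches → `elements.append(87)` → elements = [4, 50, 87].
Result: [4, 50, 87]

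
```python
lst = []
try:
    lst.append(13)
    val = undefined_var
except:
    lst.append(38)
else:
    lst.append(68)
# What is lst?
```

Step-by-step execution trace:
1. try: `lst.append(13)` → lst = [13].
2. `val = undefined_var` raises NameError.
3. bare `except` matches → `lst.append(38)` → lst = [13, 38].
4. `else` is skipped (an exception was raised).
Result: [13, 38]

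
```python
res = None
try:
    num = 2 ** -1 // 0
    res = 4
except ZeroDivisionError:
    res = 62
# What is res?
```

Step-by-step execution trace:
1. `num = 2 ** -1 // 0` raises ZeroDivisionError.
2. `res = 4` is not reached.
3. `except ZeroDivisionError` matches → res = 62.
Result: 62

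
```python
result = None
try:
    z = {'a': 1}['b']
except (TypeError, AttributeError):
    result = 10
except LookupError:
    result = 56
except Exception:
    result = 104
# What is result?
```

Step-by-step execution trace:
1. `z = {'a': 1}['b']` raises KeyError.
2. `except (TypeError, AttributeError)` does not match KeyError; skipped.
3. `except LookupError` matches (KeyError is a subclass of LookupError) → result = 56.
4. `except Exception` is not reached.
Result: 56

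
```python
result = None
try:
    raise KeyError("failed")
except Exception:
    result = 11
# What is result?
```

Step-by-step execution trace:
1. `raise KeyError(...)` raises KeyError.
2. `except Exception` matches (KeyError is a subclass of Exception) → result = 11.
Result: 11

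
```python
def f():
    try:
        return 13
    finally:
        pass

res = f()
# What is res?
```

Step-by-step execution trace:
1. `f()` enters try: `return 13` sets pending return value 13.
2. Before returning, `finally: pass` runs (no effect).
3. f() returns 13 → res = 13.
Result: 13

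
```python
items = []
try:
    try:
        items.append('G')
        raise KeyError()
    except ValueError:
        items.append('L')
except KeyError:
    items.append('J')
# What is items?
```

Step-by-step execution trace:
1. Inner try: `items.append('G')` → items = ['G'].
2. `raise KeyError()` raises KeyError.
3. Inner `except ValueError` does not match KeyError; exception propagates to outer try.
4. Outer `except KeyError` matches → `items.append('J')` → items = ['G', 'J'].
Result: ['G', 'J']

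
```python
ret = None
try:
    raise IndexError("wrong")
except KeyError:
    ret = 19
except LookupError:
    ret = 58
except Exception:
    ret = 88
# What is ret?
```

Step-by-step execution trace:
1. `raise IndexError(...)` raises IndexError.
2. `except KeyError` does not match (IndexError is not a subclass of KeyError); skipped.
3. `except LookupError` matches (IndexError is a subclass of LookupError) → ret = 58.
4. `except Exception` is not reached.
Result: 58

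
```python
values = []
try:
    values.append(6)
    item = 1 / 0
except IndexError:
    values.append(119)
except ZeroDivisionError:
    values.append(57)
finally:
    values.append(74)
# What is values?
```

Step-by-step execution trace:
1. try: `values.append(6)` → values = [6].
2. `item = 1 / 0` raises ZeroDivisionError.
3. `except IndexError` does not match ZeroDivisionError; skipped.
4. `except ZeroDivisionError` matches → `values.append(57)` → values = [6, 57].
5. finally always runs: `values.append(74)` → values = [6, 57, 74].
Result: [6, 57, 74]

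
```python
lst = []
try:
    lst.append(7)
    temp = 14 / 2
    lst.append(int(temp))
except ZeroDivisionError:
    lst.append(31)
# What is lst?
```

Step-by-step execution trace:
1. try: `lst.append(7)` → lst = [7].
2. `temp = 14 / 2` → temp = 7.0. No exception raised.
3. `lst.append(int(temp))` → lst = [7, 7].
4. `except ZeroDivisionError` is skipped (no exception was raised).
Result: [7, 7]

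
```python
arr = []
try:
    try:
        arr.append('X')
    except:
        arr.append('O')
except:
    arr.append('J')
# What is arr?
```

Step-by-step execution trace:
1. Inner try: `arr.append('X')` → arr = ['X']. No exception raised.
2. Inner `except` is skipped.
3. Inner try completes normally; outer `except` is skipped.
Result: ['X']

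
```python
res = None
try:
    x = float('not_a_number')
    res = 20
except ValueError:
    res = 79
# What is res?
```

Step-by-step execution trace:
1. `x = float('not_a_number')` raises ValueError.
2. `res = 20` is not reached.
3. `except ValueError` matches → res = 79.
Result: 79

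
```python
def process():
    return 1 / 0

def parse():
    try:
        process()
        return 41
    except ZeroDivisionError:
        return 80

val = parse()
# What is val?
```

Step-by-step execution trace:
1. `parse()` calls `process()`.
2. `process()` evaluates `1 / 0`, which raises ZeroDivisionError; it propagates to the caller.
3. `return 41` is not reached.
4. `except ZeroDivisionError` in parse matches → returns 80.
5. val = 80.
Result: 80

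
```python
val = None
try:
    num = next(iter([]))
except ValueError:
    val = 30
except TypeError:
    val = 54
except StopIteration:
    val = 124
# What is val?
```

Step-by-step execution trace:
1. `num = next(iter([]))` raises StopIteration.
2. `except ValueError` does not match StopIteration; skipped.
3. `except TypeError` does not match StopIteration; skipped.
4. `except StopIteration` matches → val = 124.
Result: 124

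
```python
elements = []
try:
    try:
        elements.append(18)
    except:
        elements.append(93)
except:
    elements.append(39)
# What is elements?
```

Step-by-step execution trace:
1. Inner try: `elements.append(18)` → elements = [18]. No exception raised.
2. Inner `except` is skipped.
3. Inner try completes normally; outer `except` is skipped.
Result: [18]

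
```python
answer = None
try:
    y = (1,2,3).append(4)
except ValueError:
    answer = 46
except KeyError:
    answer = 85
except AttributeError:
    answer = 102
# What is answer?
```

Step-by-step execution trace:
1. `y = (1,2,3).append(4)` raises AttributeError.
2. `except ValueError` does not match AttributeError; skipped.
3. `except KeyError` does not match AttributeError; skipped.
4. `except AttributeError` matches → answer = 102.
Result: 102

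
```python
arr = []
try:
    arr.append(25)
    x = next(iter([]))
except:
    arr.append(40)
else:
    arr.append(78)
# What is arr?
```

Step-by-step execution trace:
1. try: `arr.append(25)` → arr = [25].
2. `x = next(iter([]))` raises StopIteration.
3. bare `except` matches → `arr.append(40)` → arr = [25, 40].
4. `else` is skipped (an exception was raised).
Result: [25, 40]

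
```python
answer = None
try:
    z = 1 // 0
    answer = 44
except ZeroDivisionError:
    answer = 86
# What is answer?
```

Step-by-step execution trace:
1. `z = 1 // 0` raises ZeroDivisionError.
2. `answer = 44` is not reached.
3. `except ZeroDivisionError` matches → answer = 86.
Result: 86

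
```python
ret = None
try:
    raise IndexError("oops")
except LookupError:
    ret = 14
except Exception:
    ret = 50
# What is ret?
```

Step-by-step execution trace:
1. `raise IndexError(...)` raises IndexError.
2. `except LookupError` matches (IndexError is a subclass of LookupError) → ret = 14.
3. `except Exception` is not reached.
Result: 14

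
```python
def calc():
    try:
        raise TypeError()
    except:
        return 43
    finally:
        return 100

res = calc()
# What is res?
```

Step-by-step execution trace:
1. `calc()` enters try: `raise TypeError()` raises TypeError.
2. bare `except` matches → `return 43` sets pending return value 43.
3. Before returning, `finally: return 100` runs and overrides the pending return.
4. calc() returns 100 → res = 100.
Result: 100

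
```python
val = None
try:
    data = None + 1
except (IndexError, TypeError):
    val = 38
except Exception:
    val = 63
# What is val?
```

Step-by-step execution trace:
1. `data = None + 1` raises TypeError.
2. `except (IndexError, TypeError)` matches (TypeError is in the tuple) → val = 38.
3. `except Exception` is not reached.
Result: 38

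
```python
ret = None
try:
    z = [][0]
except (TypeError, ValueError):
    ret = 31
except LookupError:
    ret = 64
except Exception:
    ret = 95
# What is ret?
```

Step-by-step execution trace:
1. `z = [][0]` raises IndexError.
2. `except (TypeError, ValueError)` does not match IndexError; skipped.
3. `except LookupError` matches (IndexError is a subclass of LookupError) → ret = 64.
4. `except Exception` is not reached.
Result: 64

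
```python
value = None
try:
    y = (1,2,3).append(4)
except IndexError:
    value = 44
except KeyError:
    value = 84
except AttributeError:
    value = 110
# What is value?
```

Step-by-step execution trace:
1. `y = (1,2,3).append(4)` raises AttributeError.
2. `except IndexError` does not match AttributeError; skipped.
3. `except KeyError` does not match AttributeError; skipped.
4. `except AttributeError` matches → value = 110.
Result: 110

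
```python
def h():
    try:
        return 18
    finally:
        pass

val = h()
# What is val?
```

Step-by-step execution trace:
1. `h()` enters try: `return 18` sets pending return value 18.
2. Before returning, `finally: pass` runs (no effect).
3. h() returns 18 → val = 18.
Result: 18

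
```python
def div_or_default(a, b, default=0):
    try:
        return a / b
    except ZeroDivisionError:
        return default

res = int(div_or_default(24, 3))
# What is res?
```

Step-by-step execution trace:
1. `div_or_default(24, 3)` enters try: `return 24 / 3` → returns 8.0. No exception raised.
2. `except ZeroDivisionError` is skipped.
3. `int(8.0)` → 8 → res = 8.
Result: 8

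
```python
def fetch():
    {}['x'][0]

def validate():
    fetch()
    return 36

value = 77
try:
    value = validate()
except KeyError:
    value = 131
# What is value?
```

Step-by-step execution trace:
1. value starts at 77.
2. try: `validate()` calls `fetch()`.
3. `fetch()` evaluates `{}['x'][0]`, which raises KeyError; it propagates through validate (uncaught).
4. `return 36` in validate is not reached; the assignment to value does not complete.
5. `except KeyError` matches → value = 131.
Result: 131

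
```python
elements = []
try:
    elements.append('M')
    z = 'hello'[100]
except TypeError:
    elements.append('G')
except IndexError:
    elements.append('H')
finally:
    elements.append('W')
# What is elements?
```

Step-by-step execution trace:
1. try: `elements.append('M')` → elements = ['M'].
2. `z = 'hello'[100]` raises IndexError.
3. `except TypeError` does not match IndexError; skipped.
4. `except IndexError` matches → `elements.append('H')` → elements = ['M', 'H'].
5. finally always runs: `elements.append('W')` → elements = ['M', 'H', 'W'].
Result: ['M', 'H', 'W']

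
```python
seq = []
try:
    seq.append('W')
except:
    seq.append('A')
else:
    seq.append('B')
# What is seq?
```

Step-by-step execution trace:
1. try: `seq.append('W')` → seq = ['W']. No exception raised.
2. `except` is skipped.
3. `else` runs (try completed without exception): `seq.append('B')` → seq = ['W', 'B'].
Result: ['W', 'B']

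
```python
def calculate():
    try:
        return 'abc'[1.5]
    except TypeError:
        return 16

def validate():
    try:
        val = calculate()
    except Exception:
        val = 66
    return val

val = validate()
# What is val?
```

Step-by-step execution trace:
1. `validate()` calls `calculate()`.
2. In calculate: `'abc'[1.5]` raises TypeError; `except TypeError` catches it → returns 16.
3. In validate: `val = calculate()` → val = 16. No exception reaches validate.
4. `except Exception` is skipped; validate returns 16.
5. val = 16.
Result: 16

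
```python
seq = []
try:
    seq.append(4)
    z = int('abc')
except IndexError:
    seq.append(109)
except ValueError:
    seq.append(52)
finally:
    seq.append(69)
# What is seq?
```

Step-by-step execution trace:
1. try: `seq.append(4)` → seq = [4].
2. `z = int('abc')` raises ValueError.
3. `except IndexError` does not match ValueError; skipped.
4. `except ValueError` matches → `seq.append(52)` → seq = [4, 52].
5. finally always runs: `seq.append(69)` → seq = [4, 52, 69].
Result: [4, 52, 69]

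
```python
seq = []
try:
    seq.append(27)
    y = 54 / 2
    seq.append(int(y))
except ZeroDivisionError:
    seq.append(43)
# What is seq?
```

Step-by-step execution trace:
1. try: `seq.append(27)` → seq = [27].
2. `y = 54 / 2` → y = 27.0. No exception raised.
3. `seq.append(int(y))` → seq = [27, 27].
4. `except ZeroDivisionError` is skipped (no exception was raised).
Result: [27, 27]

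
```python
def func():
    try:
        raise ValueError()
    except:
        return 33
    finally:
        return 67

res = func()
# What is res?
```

Step-by-step execution trace:
1. `func()` enters try: `raise ValueError()` raises ValueError.
2. bare `except` matches → `return 33` sets pending return value 33.
3. Before returning, `finally: return 67` runs and overrides the pending return.
4. func() returns 67 → res = 67.
Result: 67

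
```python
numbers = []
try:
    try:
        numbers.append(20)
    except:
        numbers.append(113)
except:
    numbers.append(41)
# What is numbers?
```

Step-by-step execution trace:
1. Inner try: `numbers.append(20)` → numbers = [20]. No exception raised.
2. Inner `except` is skipped.
3. Inner try completes normally; outer `except` is skipped.
Result: [20]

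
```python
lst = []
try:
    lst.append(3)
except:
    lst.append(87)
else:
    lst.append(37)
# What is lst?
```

Step-by-step execution trace:
1. try: `lst.append(3)` → lst = [3]. No exception raised.
2. `except` is skipped.
3. `else` runs (try completed without exception): `lst.append(37)` → lst = [3, 37].
Result: [3, 37]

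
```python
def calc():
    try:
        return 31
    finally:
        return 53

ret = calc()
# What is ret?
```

Step-by-step execution trace:
1. `calc()` enters try: `return 31` sets pending return value 31.
2. Before returning, `finally: return 53` runs and overrides the pending return.
3. calc() returns 53 → ret = 53.
Result: 53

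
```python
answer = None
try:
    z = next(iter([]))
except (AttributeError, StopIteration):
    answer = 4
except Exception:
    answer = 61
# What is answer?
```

Step-by-step execution trace:
1. `z = next(iter([]))` raises StopIteration.
2. `except (AttributeError, StopIteration)` matches (StopIteration is in the tuple) → answer = 4.
3. `except Exception` is not reached.
Result: 4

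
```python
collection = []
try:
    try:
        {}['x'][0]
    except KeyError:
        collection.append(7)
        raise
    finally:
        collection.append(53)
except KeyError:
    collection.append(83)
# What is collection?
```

Step-by-step execution trace:
1. Inner try: `{}['x'][0]` raises KeyError.
2. Inner `except KeyError` matches → `collection.append(7)` → collection = [7].
3. bare `raise` re-raises KeyError.
4. Inner `finally` runs during unwinding: `collection.append(53)` → collection = [7, 53].
5. Outer `except KeyError` matches → `collection.append(83)` → collection = [7, 53, 83].
Result: [7, 53, 83]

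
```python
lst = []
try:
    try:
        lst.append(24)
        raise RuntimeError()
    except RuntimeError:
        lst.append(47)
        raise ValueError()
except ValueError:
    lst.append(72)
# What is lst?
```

Step-by-step execution trace:
1. Inner try: `lst.append(24)` → lst = [24].
2. `raise RuntimeError()` raises RuntimeError.
3. Inner `except RuntimeError` matches → `lst.append(47)` → lst = [24, 47].
4. `raise ValueError()` raises ValueError; propagates to outer try.
5. Outer `except ValueError` matches → `lst.append(72)` → lst = [24, 47, 72].
Result: [24, 47, 72]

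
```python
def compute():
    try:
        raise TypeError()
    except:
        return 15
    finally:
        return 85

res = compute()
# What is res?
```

Step-by-step execution trace:
1. `compute()` enters try: `raise TypeError()` raises TypeError.
2. bare `except` matches → `return 15` sets pending return value 15.
3. Before returning, `finally: return 85` runs and overrides the pending return.
4. compute() returns 85 → res = 85.
Result: 85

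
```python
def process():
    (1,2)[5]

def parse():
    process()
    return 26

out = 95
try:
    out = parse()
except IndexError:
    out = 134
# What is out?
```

Step-by-step execution trace:
1. out starts at 95.
2. try: `parse()` calls `process()`.
3. `process()` evaluates `(1,2)[5]`, which raises IndexError; it propagates through parse (uncaught).
4. `return 26` in parse is not reached; the assignment to out does not complete.
5. `except IndexError` matches → out = 134.
Result: 134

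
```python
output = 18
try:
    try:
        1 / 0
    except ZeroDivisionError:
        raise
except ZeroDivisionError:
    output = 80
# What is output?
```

Step-by-step execution trace:
1. Inner try: `1 / 0` raises ZeroDivisionError.
2. Inner `except ZeroDivisionError` matches; bare `raise` re-raises the same ZeroDivisionError.
3. Outer `except ZeroDivisionError` matches → output = 80.
Result: 80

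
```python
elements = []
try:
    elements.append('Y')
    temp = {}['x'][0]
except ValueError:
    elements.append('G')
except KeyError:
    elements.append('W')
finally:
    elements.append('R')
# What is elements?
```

Step-by-step execution trace:
1. try: `elements.append('Y')` → elements = ['Y'].
2. `temp = {}['x'][0]` raises KeyError.
3. `except ValueError` does not match KeyError; skipped.
4. `except KeyError` matches → `elements.append('W')` → elements = ['Y', 'W'].
5. finally always runs: `elements.append('R')` → elements = ['Y', 'W', 'R'].
Result: ['Y', 'W', 'R']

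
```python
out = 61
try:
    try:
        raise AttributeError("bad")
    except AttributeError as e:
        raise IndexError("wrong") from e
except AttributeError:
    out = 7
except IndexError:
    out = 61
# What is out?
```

Step-by-step execution trace:
1. Inner try raises AttributeError; inner `except AttributeError as e` catches it.
2. `raise IndexError(...) from e` raises IndexError (AttributeError is attached as __cause__, but only IndexError is active).
3. Outer `except AttributeError` does not match IndexError; skipped.
4. Outer `except IndexError` matches → out = 61.
Result: 61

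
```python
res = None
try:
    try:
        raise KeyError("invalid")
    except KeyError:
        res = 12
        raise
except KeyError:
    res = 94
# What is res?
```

Step-by-step execution trace:
1. Inner try: `raise KeyError("invalid")` raises KeyError.
2. Inner `except KeyError` matches → res = 12.
3. bare `raise` re-raises the same KeyError.
4. Outer `except KeyError` matches → res = 94.
Result: 94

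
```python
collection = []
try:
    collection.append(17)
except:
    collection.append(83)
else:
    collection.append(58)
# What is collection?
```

Step-by-step execution trace:
1. try: `collection.append(17)` → collection = [17]. No exception raised.
2. `except` is skipped.
3. `else` runs (try completed without exception): `collection.append(58)` → collection = [17, 58].
Result: [17, 58]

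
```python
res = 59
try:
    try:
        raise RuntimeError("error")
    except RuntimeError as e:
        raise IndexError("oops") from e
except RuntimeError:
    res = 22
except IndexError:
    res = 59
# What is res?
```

Step-by-step execution trace:
1. Inner try raises RuntimeError; inner `except RuntimeError as e` catches it.
2. `raise IndexError(...) from e` raises IndexError (RuntimeError is attached as __cause__, but only IndexError is active).
3. Outer `except RuntimeError` does not match IndexError; skipped.
4. Outer `except IndexError` matches → res = 59.
Result: 59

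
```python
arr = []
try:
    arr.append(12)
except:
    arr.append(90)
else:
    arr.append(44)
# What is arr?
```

Step-by-step execution trace:
1. try: `arr.append(12)` → arr = [12]. No exception raised.
2. `except` is skipped.
3. `else` runs (try completed without exception): `arr.append(44)` → arr = [12, 44].
Result: [12, 44]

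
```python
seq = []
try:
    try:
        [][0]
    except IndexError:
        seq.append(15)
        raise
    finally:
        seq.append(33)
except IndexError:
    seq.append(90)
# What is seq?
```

Step-by-step execution trace:
1. Inner try: `[][0]` raises IndexError.
2. Inner `except IndexError` matches → `seq.append(15)` → seq = [15].
3. bare `raise` re-raises IndexError.
4. Inner `finally` runs during unwinding: `seq.append(33)` → seq = [15, 33].
5. Outer `except IndexError` matches → `seq.append(90)` → seq = [15, 33, 90].
Result: [15, 33, 90]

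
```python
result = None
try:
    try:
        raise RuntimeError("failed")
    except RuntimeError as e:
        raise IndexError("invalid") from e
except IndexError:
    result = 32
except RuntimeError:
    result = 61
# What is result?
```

Step-by-step execution trace:
1. Inner try raises RuntimeError; inner `except RuntimeError as e` catches it.
2. `raise IndexError(...) from e` raises IndexError (RuntimeError is attached as __cause__, but only IndexError is active).
3. Outer `except IndexError` matches → result = 32.
4. `except RuntimeError` is not reached.
Result: 32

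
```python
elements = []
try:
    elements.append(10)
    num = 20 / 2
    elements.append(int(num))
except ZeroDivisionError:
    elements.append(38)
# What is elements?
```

Step-by-step execution trace:
1. try: `elements.append(10)` → elements = [10].
2. `num = 20 / 2` → num = 10.0. No exception raised.
3. `elements.append(int(num))` → elements = [10, 10].
4. `except ZeroDivisionError` is skipped (no exception was raised).
Result: [10, 10]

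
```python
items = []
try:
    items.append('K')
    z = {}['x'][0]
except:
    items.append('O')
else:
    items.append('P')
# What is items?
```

Step-by-step execution trace:
1. try: `items.append('K')` → items = ['K'].
2. `z = {}['x'][0]` raises KeyError.
3. bare `except` matches → `items.append('O')` → items = ['K', 'O'].
4. `else` is skipped (an exception was raised).
Result: ['K', 'O']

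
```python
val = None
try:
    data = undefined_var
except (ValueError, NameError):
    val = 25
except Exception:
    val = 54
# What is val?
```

Step-by-step execution trace:
1. `data = undefined_var` raises NameError.
2. `except (ValueError, NameError)` matches (NameError is in the tuple) → val = 25.
3. `except Exception` is not reached.
Result: 25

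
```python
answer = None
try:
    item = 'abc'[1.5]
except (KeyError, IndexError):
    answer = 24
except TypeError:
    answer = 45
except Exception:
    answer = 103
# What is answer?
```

Step-by-step execution trace:
1. `item = 'abc'[1.5]` raises TypeError.
2. `except (KeyError, IndexError)` does not match TypeError; skipped.
3. `except TypeError` matches (exact type match) → answer = 45.
4. `except Exception` is not reached.
Result: 45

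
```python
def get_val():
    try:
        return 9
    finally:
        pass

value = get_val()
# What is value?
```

Step-by-step execution trace:
1. `get_val()` enters try: `return 9` sets pending return value 9.
2. Before returning, `finally: pass` runs (no effect).
3. get_val() returns 9 → value = 9.
Result: 9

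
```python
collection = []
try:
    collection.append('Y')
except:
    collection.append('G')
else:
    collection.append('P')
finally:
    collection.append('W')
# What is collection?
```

Step-by-step execution trace:
1. try: `collection.append('Y')` → collection = ['Y']. No exception raised.
2. `except` is skipped.
3. `else` runs: `collection.append('P')` → collection = ['Y', 'P'].
4. `finally` always runs: `collection.append('W')` → collection = ['Y', 'P', 'W'].
Result: ['Y', 'P', 'W']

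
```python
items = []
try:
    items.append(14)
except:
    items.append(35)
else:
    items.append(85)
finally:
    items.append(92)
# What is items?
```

Step-by-step execution trace:
1. try: `items.append(14)` → items = [14]. No exception raised.
2. `except` is skipped.
3. `else` runs: `items.append(85)` → items = [14, 85].
4. `finally` always runs: `items.append(92)` → items = [14, 85, 92].
Result: [14, 85, 92]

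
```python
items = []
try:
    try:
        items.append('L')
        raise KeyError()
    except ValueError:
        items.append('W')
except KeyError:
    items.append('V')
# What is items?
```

Step-by-step execution trace:
1. Inner try: `items.append('L')` → items = ['L'].
2. `raise KeyError()` raises KeyError.
3. Inner `except ValueError` does not match KeyError; exception propagates to outer try.
4. Outer `except KeyError` matches → `items.append('V')` → items = ['L', 'V'].
Result: ['L', 'V']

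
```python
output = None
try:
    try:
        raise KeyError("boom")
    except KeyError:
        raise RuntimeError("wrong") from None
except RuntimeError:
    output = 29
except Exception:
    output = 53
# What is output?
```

Step-by-step execution trace:
1. Inner try raises KeyError; inner `except KeyError` catches it.
2. `raise RuntimeError(...) from None` raises RuntimeError (from None suppresses __context__, but the active exception is still RuntimeError).
3. Outer `except RuntimeError` matches → output = 29.
4. `except Exception` is not reached.
Result: 29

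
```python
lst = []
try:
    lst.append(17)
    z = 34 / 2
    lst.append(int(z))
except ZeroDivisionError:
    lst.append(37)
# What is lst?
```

Step-by-step execution trace:
1. try: `lst.append(17)` → lst = [17].
2. `z = 34 / 2` → z = 17.0. No exception raised.
3. `lst.append(int(z))` → lst = [17, 17].
4. `except ZeroDivisionError` is skipped (no exception was raised).
Result: [17, 17]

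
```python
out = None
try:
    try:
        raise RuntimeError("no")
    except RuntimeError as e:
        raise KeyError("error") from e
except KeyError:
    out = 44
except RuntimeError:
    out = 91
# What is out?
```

Step-by-step execution trace:
1. Inner try raises RuntimeError; inner `except RuntimeError as e` catches it.
2. `raise KeyError(...) from e` raises KeyError (RuntimeError is attached as __cause__, but only KeyError is active).
3. Outer `except KeyError` matches → out = 44.
4. `except RuntimeError` is not reached.
Result: 44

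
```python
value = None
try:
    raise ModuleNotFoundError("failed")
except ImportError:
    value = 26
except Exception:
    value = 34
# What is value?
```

Step-by-step execution trace:
1. `raise ModuleNotFoundError(...)` raises ModuleNotFoundError.
2. `except ImportError` matches (ModuleNotFoundError is a subclass of ImportError) → value = 26.
3. `except Exception` is not reached.
Result: 26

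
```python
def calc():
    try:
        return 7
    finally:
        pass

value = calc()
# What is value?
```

Step-by-step execution trace:
1. `calc()` enters try: `return 7` sets pending return value 7.
2. Before returning, `finally: pass` runs (no effect).
3. calc() returns 7 → value = 7.
Result: 7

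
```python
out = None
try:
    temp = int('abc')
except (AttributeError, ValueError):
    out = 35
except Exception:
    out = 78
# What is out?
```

Step-by-step execution trace:
1. `temp = int('abc')` raises ValueError.
2. `except (AttributeError, ValueError)` matches (ValueError is in the tuple) → out = 35.
3. `except Exception` is not reached.
Result: 35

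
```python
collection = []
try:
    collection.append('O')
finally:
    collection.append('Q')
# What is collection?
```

Step-by-step execution trace:
1. try: `collection.append('O')` → collection = ['O'].
2. The try body completes without raising.
3. finally always runs: `collection.append('Q')` → collection = ['O', 'Q'].
Result: ['O', 'Q']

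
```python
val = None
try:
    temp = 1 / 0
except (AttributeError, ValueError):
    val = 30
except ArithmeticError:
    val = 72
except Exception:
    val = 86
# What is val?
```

Step-by-step execution trace:
1. `temp = 1 / 0` raises ZeroDivisionError.
2. `except (AttributeError, ValueError)` does not match ZeroDivisionError; skipped.
3. `except ArithmeticError` matches (ZeroDivisionError is a subclass of ArithmeticError) → val = 72.
4. `except Exception` is not reached.
Result: 72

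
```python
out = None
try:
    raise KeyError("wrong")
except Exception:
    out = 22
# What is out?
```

Step-by-step execution trace:
1. `raise KeyError(...)` raises KeyError.
2. `except Exception` matches (KeyError is a subclass of Exception) → out = 22.
Result: 22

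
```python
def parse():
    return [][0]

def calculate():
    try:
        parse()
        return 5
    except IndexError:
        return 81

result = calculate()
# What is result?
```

Step-by-step execution trace:
1. `calculate()` calls `parse()`.
2. `parse()` evaluates `[][0]`, which raises IndexError; it propagates to the caller.
3. `return 5` is not reached.
4. `except IndexError` in calculate matches → returns 81.
5. result = 81.
Result: 81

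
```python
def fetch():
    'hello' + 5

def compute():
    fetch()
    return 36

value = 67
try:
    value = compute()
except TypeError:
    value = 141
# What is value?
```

Step-by-step execution trace:
1. value starts at 67.
2. try: `compute()` calls `fetch()`.
3. `fetch()` evaluates `'hello' + 5`, which raises TypeError; it propagates through compute (uncaught).
4. `return 36` in compute is not reached; the assignment to value does not complete.
5. `except TypeError` matches → value = 141.
Result: 141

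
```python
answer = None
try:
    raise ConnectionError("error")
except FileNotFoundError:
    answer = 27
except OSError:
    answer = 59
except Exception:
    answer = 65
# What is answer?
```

Step-by-step execution trace:
1. `raise ConnectionError(...)` raises ConnectionError.
2. `except FileNotFoundError` does not match (ConnectionError is not a subclass of FileNotFoundError); skipped.
3. `except OSError` matches (ConnectionError is a subclass of OSError) → answer = 59.
4. `except Exception` is not reached.
Result: 59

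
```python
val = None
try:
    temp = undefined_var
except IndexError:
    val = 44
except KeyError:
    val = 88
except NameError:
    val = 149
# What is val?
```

Step-by-step execution trace:
1. `temp = undefined_var` raises NameError.
2. `except IndexError` does not match NameError; skipped.
3. `except KeyError` does not match NameError; skipped.
4. `except NameError` matches → val = 149.
Result: 149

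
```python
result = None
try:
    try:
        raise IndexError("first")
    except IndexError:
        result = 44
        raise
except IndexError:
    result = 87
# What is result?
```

Step-by-step execution trace:
1. Inner try: `raise IndexError("first")` raises IndexError.
2. Inner `except IndexError` matches → result = 44.
3. bare `raise` re-raises the same IndexError.
4. Outer `except IndexError` matches → result = 87.
Result: 87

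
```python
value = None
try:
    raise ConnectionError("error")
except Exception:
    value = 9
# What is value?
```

Step-by-step execution trace:
1. `raise ConnectionError(...)` raises ConnectionError.
2. `except Exception` matches (ConnectionError is a subclass of Exception) → value = 9.
Result: 9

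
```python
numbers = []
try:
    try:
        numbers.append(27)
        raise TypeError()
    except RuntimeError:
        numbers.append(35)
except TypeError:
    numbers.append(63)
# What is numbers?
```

Step-by-step execution trace:
1. Inner try: `numbers.append(27)` → numbers = [27].
2. `raise TypeError()` raises TypeError.
3. Inner `except RuntimeError` does not match TypeError; exception propagates to outer try.
4. Outer `except TypeError` matches → `numbers.append(63)` → numbers = [27, 63].
Result: [27, 63]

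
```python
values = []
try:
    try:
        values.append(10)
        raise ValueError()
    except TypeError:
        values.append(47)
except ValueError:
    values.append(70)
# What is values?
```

Step-by-step execution trace:
1. Inner try: `values.append(10)` → values = [10].
2. `raise ValueError()` raises ValueError.
3. Inner `except TypeError` does not match ValueError; exception propagates to outer try.
4. Outer `except ValueError` matches → `values.append(70)` → values = [10, 70].
Result: [10, 70]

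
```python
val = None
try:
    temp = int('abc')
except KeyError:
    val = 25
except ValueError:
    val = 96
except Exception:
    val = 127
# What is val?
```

Step-by-step execution trace:
1. `temp = int('abc')` raises ValueError.
2. `except KeyError` does not match ValueError; skipped.
3. `except ValueError` matches → val = 96.
4. Remaining except clauses are skipped.
Result: 96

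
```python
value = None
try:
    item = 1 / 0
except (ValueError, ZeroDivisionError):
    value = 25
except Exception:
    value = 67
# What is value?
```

Step-by-step execution trace:
1. `item = 1 / 0` raises ZeroDivisionError.
2. `except (ValueError, ZeroDivisionError)` matches (ZeroDivisionError is in the tuple) → value = 25.
3. `except Exception` is not reached.
Result: 25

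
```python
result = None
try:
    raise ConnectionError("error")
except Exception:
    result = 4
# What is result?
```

Step-by-step execution trace:
1. `raise ConnectionError(...)` raises ConnectionError.
2. `except Exception` matches (ConnectionError is a subclass of Exception) → result = 4.
Result: 4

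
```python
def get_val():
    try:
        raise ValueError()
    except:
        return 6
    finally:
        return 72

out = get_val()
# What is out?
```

Step-by-step execution trace:
1. `get_val()` enters try: `raise ValueError()` raises ValueError.
2. bare `except` matches → `return 6` sets pending return value 6.
3. Before returning, `finally: return 72` runs and overrides the pending return.
4. get_val() returns 72 → out = 72.
Result: 72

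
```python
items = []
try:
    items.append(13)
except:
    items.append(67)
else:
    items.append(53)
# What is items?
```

Step-by-step execution trace:
1. try: `items.append(13)` → items = [13]. No exception raised.
2. `except` is skipped.
3. `else` runs (try completed without exception): `items.append(53)` → items = [13, 53].
Result: [13, 53]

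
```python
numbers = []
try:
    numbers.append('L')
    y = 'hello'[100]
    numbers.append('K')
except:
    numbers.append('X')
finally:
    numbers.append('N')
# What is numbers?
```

Step-by-step execution trace:
1. try: `numbers.append('L')` → numbers = ['L'].
2. `y = 'hello'[100]` raises IndexError; `numbers.append('K')` is not reached.
3. bare `except` matches → `numbers.append('X')` → numbers = ['L', 'X'].
4. finally always runs: `numbers.append('N')` → numbers = ['L', 'X', 'N'].
Result: ['L', 'X', 'N']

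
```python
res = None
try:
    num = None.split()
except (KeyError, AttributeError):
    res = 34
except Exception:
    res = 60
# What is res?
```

Step-by-step execution trace:
1. `num = None.split()` raises AttributeError.
2. `except (KeyError, AttributeError)` matches (AttributeError is in the tuple) → res = 34.
3. `except Exception` is not reached.
Result: 34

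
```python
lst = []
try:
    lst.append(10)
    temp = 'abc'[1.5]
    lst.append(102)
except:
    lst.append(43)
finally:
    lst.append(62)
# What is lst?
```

Step-by-step execution trace:
1. try: `lst.append(10)` → lst = [10].
2. `temp = 'abc'[1.5]` raises TypeError; `lst.append(102)` is not reached.
3. bare `except` matches → `lst.append(43)` → lst = [10, 43].
4. finally always runs: `lst.append(62)` → lst = [10, 43, 62].
Result: [10, 43, 62]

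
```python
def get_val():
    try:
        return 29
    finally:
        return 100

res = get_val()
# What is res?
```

Step-by-step execution trace:
1. `get_val()` enters try: `return 29` sets pending return value 29.
2. Before returning, `finally: return 100` runs and overrides the pending return.
3. get_val() returns 100 → res = 100.
Result: 100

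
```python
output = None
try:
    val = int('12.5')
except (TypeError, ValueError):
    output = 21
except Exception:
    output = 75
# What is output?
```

Step-by-step execution trace:
1. `val = int('12.5')` raises ValueError.
2. `except (TypeError, ValueError)` matches (ValueError is in the tuple) → output = 21.
3. `except Exception` is not reached.
Result: 21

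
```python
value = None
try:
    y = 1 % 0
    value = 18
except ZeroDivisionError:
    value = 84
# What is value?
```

Step-by-step execution trace:
1. `y = 1 % 0` raises ZeroDivisionError.
2. `value = 18` is not reached.
3. `except ZeroDivisionError` matches → value = 84.
Result: 84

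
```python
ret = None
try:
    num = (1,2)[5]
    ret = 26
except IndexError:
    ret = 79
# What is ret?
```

Step-by-step execution trace:
1. `num = (1,2)[5]` raises IndexError.
2. `ret = 26` is not reached.
3. `except IndexError` matches → ret = 79.
Result: 79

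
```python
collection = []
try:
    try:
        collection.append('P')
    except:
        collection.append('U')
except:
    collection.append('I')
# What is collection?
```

Step-by-step execution trace:
1. Inner try: `collection.append('P')` → collection = ['P']. No exception raised.
2. Inner `except` is skipped.
3. Inner try completes normally; outer `except` is skipped.
Result: ['P']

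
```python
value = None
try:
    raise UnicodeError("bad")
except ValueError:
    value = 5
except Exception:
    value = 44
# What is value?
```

Step-by-step execution trace:
1. `raise UnicodeError(...)` raises UnicodeError.
2. `except ValueError` matches (UnicodeError is a subclass of ValueError) → value = 5.
3. `except Exception` is not reached.
Result: 5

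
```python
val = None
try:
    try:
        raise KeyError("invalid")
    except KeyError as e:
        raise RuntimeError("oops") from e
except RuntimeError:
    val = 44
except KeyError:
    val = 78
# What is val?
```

Step-by-step execution trace:
1. Inner try raises KeyError; inner `except KeyError as e` catches it.
2. `raise RuntimeError(...) from e` raises RuntimeError (KeyError is attached as __cause__, but only RuntimeError is active).
3. Outer `except RuntimeError` matches → val = 44.
4. `except KeyError` is not reached.
Result: 44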